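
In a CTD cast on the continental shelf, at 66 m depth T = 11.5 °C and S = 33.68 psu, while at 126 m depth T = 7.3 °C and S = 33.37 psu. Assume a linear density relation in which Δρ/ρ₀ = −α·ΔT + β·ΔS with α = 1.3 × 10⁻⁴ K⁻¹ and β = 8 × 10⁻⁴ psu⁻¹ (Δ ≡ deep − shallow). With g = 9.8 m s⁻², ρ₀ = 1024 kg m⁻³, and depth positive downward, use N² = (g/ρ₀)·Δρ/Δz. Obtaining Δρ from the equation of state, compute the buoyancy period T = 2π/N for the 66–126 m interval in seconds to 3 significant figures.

ΔT = -4.2 K, ΔS = -0.31 psu (deep − shallow).
Δρ/ρ₀ = −αΔT + βΔS = 5.46 × 10⁻⁴ − 2.48 × 10⁻⁴ = 2.98 × 10⁻⁴, so Δρ ≈ 0.3052 kg m⁻³.
N² = (g/ρ₀)·Δρ/Δz = g·(Δρ/ρ₀)/Δz = 9.8 × 2.98 × 10⁻⁴ / 60 = 4.8673 × 10⁻⁵ s⁻².
N = √(4.8673 × 10⁻⁵) = 6.9766 × 10⁻³ rad s⁻¹ → T = 2π/N = 900.61 s ≈ 901 s.

901 s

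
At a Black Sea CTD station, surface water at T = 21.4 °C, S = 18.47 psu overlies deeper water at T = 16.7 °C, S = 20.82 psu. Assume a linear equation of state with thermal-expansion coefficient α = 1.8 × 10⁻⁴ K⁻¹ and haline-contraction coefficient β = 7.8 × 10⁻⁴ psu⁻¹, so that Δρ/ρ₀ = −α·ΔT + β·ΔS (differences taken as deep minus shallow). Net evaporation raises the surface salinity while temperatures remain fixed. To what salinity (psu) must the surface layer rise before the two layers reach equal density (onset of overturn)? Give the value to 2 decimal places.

21.90 psu

Neutral buoyancy requires −α(T_deep − T_surf) + β(S_deep − S_surf′) = 0.
S_surf′ = S_deep − (α/β)·ΔT = 20.82 − (1.8 × 10⁻⁴/7.8 × 10⁻⁴)·(-4.7) = 21.9046 psu.
Increase required: 21.9046 − 18.47 = 3.4346 psu.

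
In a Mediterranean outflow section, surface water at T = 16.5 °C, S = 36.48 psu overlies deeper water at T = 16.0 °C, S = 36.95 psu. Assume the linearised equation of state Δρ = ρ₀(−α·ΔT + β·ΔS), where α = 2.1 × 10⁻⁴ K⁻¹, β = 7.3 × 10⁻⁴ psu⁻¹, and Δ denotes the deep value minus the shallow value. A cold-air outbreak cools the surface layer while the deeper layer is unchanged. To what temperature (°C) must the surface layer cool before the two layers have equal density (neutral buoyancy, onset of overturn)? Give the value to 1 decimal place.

Neutral buoyancy requires Δρ = 0, i.e. −α(T_deep − T_surf′) + β(S_deep − S_surf) = 0.
T_surf′ = T_deep − (β/α)·ΔS = 16.0 − (7.3 × 10⁻⁴/2.1 × 10⁻⁴)·(+0.47) = 14.366 °C.
Cooling required: 16.5 − (14.366) = 2.134 °C.

14.4 °C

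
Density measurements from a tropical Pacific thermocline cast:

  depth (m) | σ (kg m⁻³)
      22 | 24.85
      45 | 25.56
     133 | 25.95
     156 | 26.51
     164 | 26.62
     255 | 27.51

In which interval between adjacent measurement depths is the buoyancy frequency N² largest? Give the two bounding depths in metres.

Compute the density gradient over each adjacent pair:
  22–45 m: Δρ/Δz = 0.71/23 = 0.031 kg m⁻⁴
  45–133 m: Δρ/Δz = 0.39/88 = 4.4 × 10⁻³ kg m⁻⁴
  133–156 m: Δρ/Δz = 0.56/23 = 0.024 kg m⁻⁴
  156–164 m: Δρ/Δz = 0.11/8 = 0.014 kg m⁻⁴
  164–255 m: Δρ/Δz = 0.89/91 = 9.8 × 10⁻³ kg m⁻⁴
The largest gradient is in the 22–45 m interval — the pycnocline.

22–45 m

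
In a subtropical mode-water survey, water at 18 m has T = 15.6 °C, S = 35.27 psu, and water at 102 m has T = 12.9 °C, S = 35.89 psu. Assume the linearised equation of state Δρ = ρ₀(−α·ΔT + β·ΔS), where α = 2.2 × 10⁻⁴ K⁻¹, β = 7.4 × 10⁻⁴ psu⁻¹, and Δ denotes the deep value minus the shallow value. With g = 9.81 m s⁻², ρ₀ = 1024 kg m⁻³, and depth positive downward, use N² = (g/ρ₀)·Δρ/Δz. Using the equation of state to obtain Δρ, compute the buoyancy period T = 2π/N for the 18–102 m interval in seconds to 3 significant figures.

ΔT = -2.7 K, ΔS = +0.62 psu (deep − shallow).
Δρ/ρ₀ = −αΔT + βΔS = 5.94 × 10⁻⁴ + 4.588 × 10⁻⁴ = 1.0528 × 10⁻³, so Δρ ≈ 1.078 kg m⁻³.
N² = (g/ρ₀)·Δρ/Δz = g·(Δρ/ρ₀)/Δz = 9.81 × 1.0528 × 10⁻³ / 84 = 1.2295 × 10⁻⁴ s⁻².
N = √(1.2295 × 10⁻⁴) = 0.011088 rad s⁻¹ → T = 2π/N = 566.67 s ≈ 567 s.

567 s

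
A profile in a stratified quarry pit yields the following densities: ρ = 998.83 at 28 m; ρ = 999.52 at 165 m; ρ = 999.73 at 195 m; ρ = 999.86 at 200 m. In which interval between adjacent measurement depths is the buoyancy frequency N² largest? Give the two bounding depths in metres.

195–200 m

Compute the density gradient over each adjacent pair:
  28–165 m: Δρ/Δz = 0.69/137 = 5.0 × 10⁻³ kg m⁻⁴
  165–195 m: Δρ/Δz = 0.21/30 = 7.0 × 10⁻³ kg m⁻⁴
  195–200 m: Δρ/Δz = 0.13/5 = 0.026 kg m⁻⁴
The largest gradient is in the 195–200 m interval — the pycnocline.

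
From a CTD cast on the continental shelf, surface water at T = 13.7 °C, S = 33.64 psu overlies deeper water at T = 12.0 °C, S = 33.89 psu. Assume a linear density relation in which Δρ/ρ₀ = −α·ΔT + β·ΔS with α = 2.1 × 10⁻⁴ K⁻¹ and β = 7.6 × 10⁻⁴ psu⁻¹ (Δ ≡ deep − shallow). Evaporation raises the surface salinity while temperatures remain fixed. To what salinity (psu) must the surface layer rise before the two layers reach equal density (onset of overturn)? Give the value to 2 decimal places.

Neutral buoyancy requires −α(T_deep − T_surf) + β(S_deep − S_surf′) = 0.
S_surf′ = S_deep − (α/β)·ΔT = 33.89 − (2.1 × 10⁻⁴/7.6 × 10⁻⁴)·(-1.7) = 34.3597 psu.
Increase required: 34.3597 − 33.64 = 0.7197 psu.

34.36 psu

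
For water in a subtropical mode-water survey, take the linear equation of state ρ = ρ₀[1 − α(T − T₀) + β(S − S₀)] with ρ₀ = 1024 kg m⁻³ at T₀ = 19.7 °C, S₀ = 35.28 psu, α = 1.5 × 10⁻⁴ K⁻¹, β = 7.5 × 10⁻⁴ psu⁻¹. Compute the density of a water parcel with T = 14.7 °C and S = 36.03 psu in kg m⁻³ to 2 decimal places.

T − T₀ = -5.0 K, S − S₀ = +0.75 psu.
Bracket = 1 − α·(-5.0) + β·(+0.75) = 1 + (1.3125 × 10⁻³) = 1.0013125.
ρ = 1024 × 1.0013125 = 1025.34 kg m⁻³.

1025.34 kg m⁻³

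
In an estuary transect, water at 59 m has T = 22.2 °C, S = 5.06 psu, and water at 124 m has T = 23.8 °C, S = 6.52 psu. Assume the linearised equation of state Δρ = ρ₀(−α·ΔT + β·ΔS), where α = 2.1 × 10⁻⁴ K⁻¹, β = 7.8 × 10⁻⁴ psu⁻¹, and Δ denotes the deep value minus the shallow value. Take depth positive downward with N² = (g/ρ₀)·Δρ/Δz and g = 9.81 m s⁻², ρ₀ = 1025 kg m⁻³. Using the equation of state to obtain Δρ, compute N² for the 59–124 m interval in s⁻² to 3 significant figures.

ΔT = +1.6 K, ΔS = +1.46 psu (deep − shallow).
Δρ/ρ₀ = −αΔT + βΔS = -3.36 × 10⁻⁴ + 1.1388 × 10⁻³ = 8.028 × 10⁻⁴, so Δρ ≈ 0.8229 kg m⁻³.
N² = (g/ρ₀)·Δρ/Δz = g·(Δρ/ρ₀)/Δz = 9.81 × 8.028 × 10⁻⁴ / 65 = 1.2116 × 10⁻⁴ s⁻² ≈ 1.21 × 10⁻⁴ s⁻².

1.21 × 10⁻⁴ s⁻²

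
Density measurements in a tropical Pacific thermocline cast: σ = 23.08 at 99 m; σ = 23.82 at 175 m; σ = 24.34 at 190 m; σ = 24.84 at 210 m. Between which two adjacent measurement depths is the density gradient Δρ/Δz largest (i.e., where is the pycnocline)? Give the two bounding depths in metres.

Compute the density gradient over each adjacent pair:
  99–175 m: Δρ/Δz = 0.74/76 = 9.7 × 10⁻³ kg m⁻⁴
  175–190 m: Δρ/Δz = 0.52/15 = 0.035 kg m⁻⁴
  190–210 m: Δρ/Δz = 0.50/20 = 0.025 kg m⁻⁴
The largest gradient is in the 175–190 m interval — the pycnocline.

175–190 m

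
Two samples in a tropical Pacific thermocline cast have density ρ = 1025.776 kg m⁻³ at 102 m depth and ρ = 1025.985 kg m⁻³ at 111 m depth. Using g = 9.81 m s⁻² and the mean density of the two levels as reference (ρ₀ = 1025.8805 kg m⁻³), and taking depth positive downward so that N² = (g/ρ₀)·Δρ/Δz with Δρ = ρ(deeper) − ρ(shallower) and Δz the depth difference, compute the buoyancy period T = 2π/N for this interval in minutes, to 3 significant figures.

7.03 min

Δρ = 1025.985 − 1025.776 = 0.209 kg m⁻³ over Δz = 111 − 102 = 9 m.
N² = (9.81/1025.8805) × (0.209/9) = 2.2206 × 10⁻⁴ s⁻².
N = √(2.2206 × 10⁻⁴) = 0.014902 rad s⁻¹, so T = 2π/N = 421.63 s = 7.0272 min ≈ 7.03 min.
N² > 0, so the interval is statically stable.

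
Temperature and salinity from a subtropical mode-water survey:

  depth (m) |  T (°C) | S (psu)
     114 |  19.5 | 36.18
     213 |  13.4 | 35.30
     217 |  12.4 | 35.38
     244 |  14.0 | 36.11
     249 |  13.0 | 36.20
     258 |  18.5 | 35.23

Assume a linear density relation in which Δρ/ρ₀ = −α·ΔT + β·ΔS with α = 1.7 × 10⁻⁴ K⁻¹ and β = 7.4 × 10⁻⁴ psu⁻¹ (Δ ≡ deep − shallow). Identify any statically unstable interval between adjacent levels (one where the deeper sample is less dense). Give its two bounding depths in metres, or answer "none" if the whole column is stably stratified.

Evaluate Δρ/ρ₀ = −αΔT + βΔS across each adjacent pair:
  114–213 m: −αΔT+βΔS = −(1.7 × 10⁻⁴)(-6.1)+(7.4 × 10⁻⁴)(-0.88) = 3.9 × 10⁻⁴ → stable
  213–217 m: −αΔT+βΔS = −(1.7 × 10⁻⁴)(-1.0)+(7.4 × 10⁻⁴)(+0.08) = 2.3 × 10⁻⁴ → stable
  217–244 m: −αΔT+βΔS = −(1.7 × 10⁻⁴)(+1.6)+(7.4 × 10⁻⁴)(+0.73) = 2.7 × 10⁻⁴ → stable
  244–249 m: −αΔT+βΔS = −(1.7 × 10⁻⁴)(-1.0)+(7.4 × 10⁻⁴)(+0.09) = 2.4 × 10⁻⁴ → stable
  249–258 m: −αΔT+βΔS = −(1.7 × 10⁻⁴)(+5.5)+(7.4 × 10⁻⁴)(-0.97) = -1.7 × 10⁻³ → UNSTABLE
The 249–258 m interval has Δρ < 0: lighter water underlies denser water.

249–258 m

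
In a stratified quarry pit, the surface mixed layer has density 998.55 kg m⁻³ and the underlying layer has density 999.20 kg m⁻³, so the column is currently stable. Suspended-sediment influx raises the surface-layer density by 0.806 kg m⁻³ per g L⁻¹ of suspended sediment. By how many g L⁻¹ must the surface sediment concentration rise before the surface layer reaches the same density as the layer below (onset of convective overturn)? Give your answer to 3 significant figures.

0.806 g L⁻¹

Density deficit of the surface layer: 999.20 − 998.55 = 0.65 kg m⁻³.
Required change = 0.65 / 0.806 = 0.806 g L⁻¹.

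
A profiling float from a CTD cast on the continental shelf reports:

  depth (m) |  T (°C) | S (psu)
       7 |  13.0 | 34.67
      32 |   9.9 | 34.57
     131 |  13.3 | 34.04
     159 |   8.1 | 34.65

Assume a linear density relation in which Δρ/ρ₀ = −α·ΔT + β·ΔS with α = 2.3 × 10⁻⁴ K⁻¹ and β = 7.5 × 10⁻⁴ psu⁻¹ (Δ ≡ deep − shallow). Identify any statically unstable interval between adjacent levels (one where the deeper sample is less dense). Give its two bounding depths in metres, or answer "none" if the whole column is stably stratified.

32–131 m

Evaluate Δρ/ρ₀ = −αΔT + βΔS across each adjacent pair:
  7–32 m: −αΔT+βΔS = −(2.3 × 10⁻⁴)(-3.1)+(7.5 × 10⁻⁴)(-0.10) = 6.4 × 10⁻⁴ → stable
  32–131 m: −αΔT+βΔS = −(2.3 × 10⁻⁴)(+3.4)+(7.5 × 10⁻⁴)(-0.53) = -1.2 × 10⁻³ → UNSTABLE
  131–159 m: −αΔT+βΔS = −(2.3 × 10⁻⁴)(-5.2)+(7.5 × 10⁻⁴)(+0.61) = 1.7 × 10⁻³ → stable
The 32–131 m interval has Δρ < 0: lighter water underlies denser water.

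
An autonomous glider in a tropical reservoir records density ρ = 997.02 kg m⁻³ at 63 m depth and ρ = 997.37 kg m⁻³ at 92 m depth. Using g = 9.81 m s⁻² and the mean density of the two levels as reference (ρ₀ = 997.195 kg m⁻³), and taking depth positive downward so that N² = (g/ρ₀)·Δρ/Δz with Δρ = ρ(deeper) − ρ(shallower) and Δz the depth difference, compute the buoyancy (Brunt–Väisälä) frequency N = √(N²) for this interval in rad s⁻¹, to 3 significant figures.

Δρ = 997.37 − 997.02 = 0.35 kg m⁻³ over Δz = 92 − 63 = 29 m.
N² = (9.81/997.195) × (0.35/29) = 1.1873 × 10⁻⁴ s⁻².
N = √(1.1873 × 10⁻⁴) = 0.010896 rad s⁻¹ ≈ 0.0109 rad s⁻¹.

0.0109 rad s⁻¹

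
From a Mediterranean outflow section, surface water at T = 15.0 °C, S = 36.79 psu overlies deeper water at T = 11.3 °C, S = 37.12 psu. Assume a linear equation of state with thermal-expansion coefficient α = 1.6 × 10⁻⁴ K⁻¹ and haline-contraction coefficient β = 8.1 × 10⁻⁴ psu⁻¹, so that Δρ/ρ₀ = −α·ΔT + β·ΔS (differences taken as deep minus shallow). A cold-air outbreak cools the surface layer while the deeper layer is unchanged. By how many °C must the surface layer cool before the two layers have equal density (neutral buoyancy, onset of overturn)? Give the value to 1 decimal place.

Neutral buoyancy requires Δρ = 0, i.e. −α(T_deep − T_surf′) + β(S_deep − S_surf) = 0.
T_surf′ = T_deep − (β/α)·ΔS = 11.3 − (8.1 × 10⁻⁴/1.6 × 10⁻⁴)·(+0.33) = 9.629 °C.
Cooling required: 15.0 − (9.629) = 5.371 °C.

5.4 °C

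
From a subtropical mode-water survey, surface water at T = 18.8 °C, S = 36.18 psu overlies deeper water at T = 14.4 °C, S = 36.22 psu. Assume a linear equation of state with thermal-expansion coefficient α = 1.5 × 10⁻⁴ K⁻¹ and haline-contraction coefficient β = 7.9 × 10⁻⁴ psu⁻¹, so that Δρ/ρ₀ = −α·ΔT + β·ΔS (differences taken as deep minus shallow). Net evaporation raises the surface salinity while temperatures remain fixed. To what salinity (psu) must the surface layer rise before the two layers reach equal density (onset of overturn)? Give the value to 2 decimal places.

Neutral buoyancy requires −α(T_deep − T_surf) + β(S_deep − S_surf′) = 0.
S_surf′ = S_deep − (α/β)·ΔT = 36.22 − (1.5 × 10⁻⁴/7.9 × 10⁻⁴)·(-4.4) = 37.0554 psu.
Increase required: 37.0554 − 36.18 = 0.8754 psu.

37.06 psu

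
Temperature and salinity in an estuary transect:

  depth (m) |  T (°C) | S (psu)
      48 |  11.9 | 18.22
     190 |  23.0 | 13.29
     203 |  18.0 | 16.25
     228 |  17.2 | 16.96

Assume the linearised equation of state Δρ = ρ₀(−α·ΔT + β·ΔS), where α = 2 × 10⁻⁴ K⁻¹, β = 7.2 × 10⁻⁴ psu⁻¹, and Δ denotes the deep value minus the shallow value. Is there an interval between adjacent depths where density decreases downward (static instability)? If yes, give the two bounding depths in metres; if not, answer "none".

Evaluate Δρ/ρ₀ = −αΔT + βΔS across each adjacent pair:
  48–190 m: −αΔT+βΔS = −(2 × 10⁻⁴)(+11.1)+(7.2 × 10⁻⁴)(-4.93) = -5.8 × 10⁻³ → UNSTABLE
  190–203 m: −αΔT+βΔS = −(2 × 10⁻⁴)(-5.0)+(7.2 × 10⁻⁴)(+2.96) = 3.1 × 10⁻³ → stable
  203–228 m: −αΔT+βΔS = −(2 × 10⁻⁴)(-0.8)+(7.2 × 10⁻⁴)(+0.71) = 6.7 × 10⁻⁴ → stable
The 48–190 m interval has Δρ < 0: lighter water underlies denser water.

48–190 m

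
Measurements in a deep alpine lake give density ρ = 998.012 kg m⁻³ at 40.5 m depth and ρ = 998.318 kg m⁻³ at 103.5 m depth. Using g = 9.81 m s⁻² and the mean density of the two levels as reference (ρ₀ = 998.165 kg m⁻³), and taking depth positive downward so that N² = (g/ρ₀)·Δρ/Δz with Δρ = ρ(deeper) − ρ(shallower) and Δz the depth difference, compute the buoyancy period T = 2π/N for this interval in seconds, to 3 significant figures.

909 s

Δρ = 998.318 − 998.012 = 0.306 kg m⁻³ over Δz = 103.5 − 40.5 = 63 m.
N² = (9.81/998.165) × (0.306/63) = 4.7736 × 10⁻⁵ s⁻².
N = √(4.7736 × 10⁻⁵) = 6.9091 × 10⁻³ rad s⁻¹, so T = 2π/N = 909.41 s ≈ 909 s.
Since Δρ > 0 the layer is stably stratified.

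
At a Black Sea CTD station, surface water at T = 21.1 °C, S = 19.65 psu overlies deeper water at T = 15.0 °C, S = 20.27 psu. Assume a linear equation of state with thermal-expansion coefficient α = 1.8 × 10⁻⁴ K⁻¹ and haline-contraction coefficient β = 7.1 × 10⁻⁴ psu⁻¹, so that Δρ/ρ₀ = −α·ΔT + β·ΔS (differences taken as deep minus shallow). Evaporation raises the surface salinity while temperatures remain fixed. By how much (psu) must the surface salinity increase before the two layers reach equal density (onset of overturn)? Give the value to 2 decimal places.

2.17 psu

Neutral buoyancy requires −α(T_deep − T_surf) + β(S_deep − S_surf′) = 0.
S_surf′ = S_deep − (α/β)·ΔT = 20.27 − (1.8 × 10⁻⁴/7.1 × 10⁻⁴)·(-6.1) = 21.8165 psu.
Increase required: 21.8165 − 19.65 = 2.1665 psu.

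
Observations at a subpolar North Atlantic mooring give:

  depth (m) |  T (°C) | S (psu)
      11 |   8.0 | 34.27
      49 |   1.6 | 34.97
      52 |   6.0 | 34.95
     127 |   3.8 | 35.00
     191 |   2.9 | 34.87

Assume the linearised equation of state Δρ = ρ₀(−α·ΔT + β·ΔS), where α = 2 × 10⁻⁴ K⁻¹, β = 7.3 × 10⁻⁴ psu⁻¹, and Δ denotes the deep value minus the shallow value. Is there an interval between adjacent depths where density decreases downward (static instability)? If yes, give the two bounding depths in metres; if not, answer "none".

49–52 m

Evaluate Δρ/ρ₀ = −αΔT + βΔS across each adjacent pair:
  11–49 m: −αΔT+βΔS = −(2 × 10⁻⁴)(-6.4)+(7.3 × 10⁻⁴)(+0.70) = 1.8 × 10⁻³ → stable
  49–52 m: −αΔT+βΔS = −(2 × 10⁻⁴)(+4.4)+(7.3 × 10⁻⁴)(-0.02) = -8.9 × 10⁻⁴ → UNSTABLE
  52–127 m: −αΔT+βΔS = −(2 × 10⁻⁴)(-2.2)+(7.3 × 10⁻⁴)(+0.05) = 4.8 × 10⁻⁴ → stable
  127–191 m: −αΔT+βΔS = −(2 × 10⁻⁴)(-0.9)+(7.3 × 10⁻⁴)(-0.13) = 8.5 × 10⁻⁵ → stable
The 49–52 m interval has Δρ < 0: lighter water underlies denser water.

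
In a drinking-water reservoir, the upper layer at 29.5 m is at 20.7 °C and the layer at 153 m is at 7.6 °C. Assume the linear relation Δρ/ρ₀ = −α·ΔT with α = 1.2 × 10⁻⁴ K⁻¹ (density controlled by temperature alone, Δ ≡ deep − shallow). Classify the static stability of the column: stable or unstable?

ΔT = 7.6 − 20.7 = -13.1 K, so Δρ/ρ₀ = −αΔT = 1.572 × 10⁻³.
Δρ/ρ₀ > 0, so Δρ > 0: deeper water is denser → statically stable.

stable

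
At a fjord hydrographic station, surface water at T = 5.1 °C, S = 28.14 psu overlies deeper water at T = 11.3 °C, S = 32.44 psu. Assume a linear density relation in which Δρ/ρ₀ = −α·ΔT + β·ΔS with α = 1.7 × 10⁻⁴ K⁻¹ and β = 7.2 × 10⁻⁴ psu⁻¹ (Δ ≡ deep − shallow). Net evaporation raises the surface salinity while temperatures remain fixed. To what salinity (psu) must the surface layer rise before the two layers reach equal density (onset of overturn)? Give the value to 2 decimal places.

30.98 psu

Neutral buoyancy requires −α(T_deep − T_surf) + β(S_deep − S_surf′) = 0.
S_surf′ = S_deep − (α/β)·ΔT = 32.44 − (1.7 × 10⁻⁴/7.2 × 10⁻⁴)·(+6.2) = 30.9761 psu.
Increase required: 30.9761 − 28.14 = 2.8361 psu.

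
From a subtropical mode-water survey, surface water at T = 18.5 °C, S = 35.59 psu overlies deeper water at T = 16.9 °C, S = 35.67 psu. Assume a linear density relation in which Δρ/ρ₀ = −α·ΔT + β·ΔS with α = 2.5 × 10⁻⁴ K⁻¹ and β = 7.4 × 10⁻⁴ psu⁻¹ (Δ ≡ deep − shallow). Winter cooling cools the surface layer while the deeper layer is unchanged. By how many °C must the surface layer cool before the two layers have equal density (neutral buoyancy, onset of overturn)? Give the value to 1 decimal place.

1.8 °C

Neutral buoyancy requires Δρ = 0, i.e. −α(T_deep − T_surf′) + β(S_deep − S_surf) = 0.
T_surf′ = T_deep − (β/α)·ΔS = 16.9 − (7.4 × 10⁻⁴/2.5 × 10⁻⁴)·(+0.08) = 16.663 °C.
Cooling required: 18.5 − (16.663) = 1.837 °C.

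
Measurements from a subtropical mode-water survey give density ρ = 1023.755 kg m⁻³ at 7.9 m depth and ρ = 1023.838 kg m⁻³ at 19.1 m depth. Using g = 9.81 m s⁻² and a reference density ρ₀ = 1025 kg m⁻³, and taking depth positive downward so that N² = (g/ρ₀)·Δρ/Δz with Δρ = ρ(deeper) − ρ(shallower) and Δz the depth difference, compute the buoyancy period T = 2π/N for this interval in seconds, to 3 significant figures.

Δρ = 1023.838 − 1023.755 = 0.083 kg m⁻³ over Δz = 19.1 − 7.9 = 11.2 m.
N² = (9.81/1025) × (0.083/11.2) = 7.0926 × 10⁻⁵ s⁻².
N = √(7.0926 × 10⁻⁵) = 8.4218 × 10⁻³ rad s⁻¹, so T = 2π/N = 746.06 s ≈ 746 s.

746 s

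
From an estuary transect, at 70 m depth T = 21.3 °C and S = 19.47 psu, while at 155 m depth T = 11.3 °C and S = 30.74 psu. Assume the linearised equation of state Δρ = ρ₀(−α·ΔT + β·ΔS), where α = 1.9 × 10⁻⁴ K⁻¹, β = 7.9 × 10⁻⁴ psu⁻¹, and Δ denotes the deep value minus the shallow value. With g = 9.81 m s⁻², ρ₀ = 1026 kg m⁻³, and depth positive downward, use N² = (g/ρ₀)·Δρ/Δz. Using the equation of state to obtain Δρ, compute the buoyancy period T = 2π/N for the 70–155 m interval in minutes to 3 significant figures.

2.97 min

ΔT = -10.0 K, ΔS = +11.27 psu (deep − shallow).
Δρ/ρ₀ = −αΔT + βΔS = 1.90 × 10⁻³ + 8.9033 × 10⁻³ = 0.0108033, so Δρ ≈ 11.08 kg m⁻³.
N² = (g/ρ₀)·Δρ/Δz = g·(Δρ/ρ₀)/Δz = 9.81 × 0.0108033 / 85 = 1.2468 × 10⁻³ s⁻².
N = √(1.2468 × 10⁻³) = 0.035310 rad s⁻¹ → T = 2π/N = 177.94 s = 2.9657 min ≈ 2.97 min.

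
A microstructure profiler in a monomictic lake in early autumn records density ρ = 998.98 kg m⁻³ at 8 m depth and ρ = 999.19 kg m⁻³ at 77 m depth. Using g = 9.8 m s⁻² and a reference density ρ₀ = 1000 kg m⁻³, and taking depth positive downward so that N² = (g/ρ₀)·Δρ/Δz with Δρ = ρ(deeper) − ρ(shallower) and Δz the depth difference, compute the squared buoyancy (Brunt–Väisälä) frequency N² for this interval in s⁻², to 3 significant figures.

Δρ = 999.19 − 998.98 = 0.21 kg m⁻³ over Δz = 77 − 8 = 69 m.
N² = (9.8/1000) × (0.21/69) = 2.9826 × 10⁻⁵ s⁻² ≈ 2.98 × 10⁻⁵ s⁻².

2.98 × 10⁻⁵ s⁻²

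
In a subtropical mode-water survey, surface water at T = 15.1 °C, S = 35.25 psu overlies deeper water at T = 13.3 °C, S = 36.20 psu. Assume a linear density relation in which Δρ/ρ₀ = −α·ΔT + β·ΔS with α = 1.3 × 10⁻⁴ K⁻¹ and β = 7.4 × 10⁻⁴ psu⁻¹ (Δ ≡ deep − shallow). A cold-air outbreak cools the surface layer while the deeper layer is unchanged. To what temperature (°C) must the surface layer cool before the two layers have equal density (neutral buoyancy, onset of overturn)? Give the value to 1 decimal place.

Neutral buoyancy requires Δρ = 0, i.e. −α(T_deep − T_surf′) + β(S_deep − S_surf) = 0.
T_surf′ = T_deep − (β/α)·ΔS = 13.3 − (7.4 × 10⁻⁴/1.3 × 10⁻⁴)·(+0.95) = 7.892 °C.
Cooling required: 15.1 − (7.892) = 7.208 °C.

7.9 °C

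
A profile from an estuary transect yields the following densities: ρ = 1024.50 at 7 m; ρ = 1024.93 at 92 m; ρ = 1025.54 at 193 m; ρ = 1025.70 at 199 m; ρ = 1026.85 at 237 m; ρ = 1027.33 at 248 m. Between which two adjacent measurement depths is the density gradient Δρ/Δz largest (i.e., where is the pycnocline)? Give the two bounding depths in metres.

237–248 m

Compute the density gradient over each adjacent pair:
  7–92 m: Δρ/Δz = 0.43/85 = 5.1 × 10⁻³ kg m⁻⁴
  92–193 m: Δρ/Δz = 0.61/101 = 6.0 × 10⁻³ kg m⁻⁴
  193–199 m: Δρ/Δz = 0.16/6 = 0.027 kg m⁻⁴
  199–237 m: Δρ/Δz = 1.15/38 = 0.030 kg m⁻⁴
  237–248 m: Δρ/Δz = 0.48/11 = 0.044 kg m⁻⁴
The largest gradient is in the 237–248 m interval — the pycnocline.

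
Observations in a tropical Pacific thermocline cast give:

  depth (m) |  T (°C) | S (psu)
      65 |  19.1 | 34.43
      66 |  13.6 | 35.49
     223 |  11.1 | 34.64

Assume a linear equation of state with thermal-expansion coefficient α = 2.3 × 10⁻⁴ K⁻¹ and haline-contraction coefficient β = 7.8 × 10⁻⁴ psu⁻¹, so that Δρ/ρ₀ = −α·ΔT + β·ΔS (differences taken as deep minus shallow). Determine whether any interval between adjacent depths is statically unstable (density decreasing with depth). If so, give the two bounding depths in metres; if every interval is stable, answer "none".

66–223 m

Evaluate Δρ/ρ₀ = −αΔT + βΔS across each adjacent pair:
  65–66 m: −αΔT+βΔS = −(2.3 × 10⁻⁴)(-5.5)+(7.8 × 10⁻⁴)(+1.06) = 2.1 × 10⁻³ → stable
  66–223 m: −αΔT+βΔS = −(2.3 × 10⁻⁴)(-2.5)+(7.8 × 10⁻⁴)(-0.85) = -8.8 × 10⁻⁵ → UNSTABLE
The 66–223 m interval has Δρ < 0: lighter water underlies denser water.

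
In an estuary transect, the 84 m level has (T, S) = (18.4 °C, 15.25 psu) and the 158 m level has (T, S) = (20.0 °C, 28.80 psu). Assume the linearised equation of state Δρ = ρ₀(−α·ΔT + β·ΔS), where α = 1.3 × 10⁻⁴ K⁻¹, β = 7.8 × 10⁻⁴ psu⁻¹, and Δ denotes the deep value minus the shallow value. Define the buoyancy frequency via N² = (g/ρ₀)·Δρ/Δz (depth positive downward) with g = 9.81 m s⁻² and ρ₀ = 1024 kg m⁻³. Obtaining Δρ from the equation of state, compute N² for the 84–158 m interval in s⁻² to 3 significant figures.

1.37 × 10⁻³ s⁻²

ΔT = +1.6 K, ΔS = +13.55 psu (deep − shallow).
Δρ/ρ₀ = −αΔT + βΔS = -2.08 × 10⁻⁴ + 0.010569 = 0.010361, so Δρ ≈ 10.61 kg m⁻³.
N² = (g/ρ₀)·Δρ/Δz = g·(Δρ/ρ₀)/Δz = 9.81 × 0.010361 / 74 = 1.3735 × 10⁻³ s⁻² ≈ 1.37 × 10⁻³ s⁻².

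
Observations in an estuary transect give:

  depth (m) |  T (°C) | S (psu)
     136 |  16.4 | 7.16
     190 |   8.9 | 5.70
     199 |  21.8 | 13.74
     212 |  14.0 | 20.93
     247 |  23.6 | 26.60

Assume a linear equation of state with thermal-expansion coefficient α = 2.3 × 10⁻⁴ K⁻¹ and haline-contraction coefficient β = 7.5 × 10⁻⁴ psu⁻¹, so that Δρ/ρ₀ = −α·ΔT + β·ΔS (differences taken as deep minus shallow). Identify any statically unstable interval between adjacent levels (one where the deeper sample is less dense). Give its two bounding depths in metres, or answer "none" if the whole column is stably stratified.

Evaluate Δρ/ρ₀ = −αΔT + βΔS across each adjacent pair:
  136–190 m: −αΔT+βΔS = −(2.3 × 10⁻⁴)(-7.5)+(7.5 × 10⁻⁴)(-1.46) = 6.3 × 10⁻⁴ → stable
  190–199 m: −αΔT+βΔS = −(2.3 × 10⁻⁴)(+12.9)+(7.5 × 10⁻⁴)(+8.04) = 3.1 × 10⁻³ → stable
  199–212 m: −αΔT+βΔS = −(2.3 × 10⁻⁴)(-7.8)+(7.5 × 10⁻⁴)(+7.19) = 7.2 × 10⁻³ → stable
  212–247 m: −αΔT+βΔS = −(2.3 × 10⁻⁴)(+9.6)+(7.5 × 10⁻⁴)(+5.67) = 2.0 × 10⁻³ → stable
Every interval has Δρ > 0: the column is stably stratified throughout.

none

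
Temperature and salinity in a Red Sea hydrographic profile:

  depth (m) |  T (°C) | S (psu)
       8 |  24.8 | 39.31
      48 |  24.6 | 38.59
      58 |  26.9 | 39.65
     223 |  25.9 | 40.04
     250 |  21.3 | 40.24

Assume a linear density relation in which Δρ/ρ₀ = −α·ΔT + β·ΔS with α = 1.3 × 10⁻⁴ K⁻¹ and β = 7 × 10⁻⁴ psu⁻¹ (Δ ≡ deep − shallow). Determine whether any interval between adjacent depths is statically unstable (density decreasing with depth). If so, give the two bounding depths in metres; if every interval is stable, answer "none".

Evaluate Δρ/ρ₀ = −αΔT + βΔS across each adjacent pair:
  8–48 m: −αΔT+βΔS = −(1.3 × 10⁻⁴)(-0.2)+(7 × 10⁻⁴)(-0.72) = -4.8 × 10⁻⁴ → UNSTABLE
  48–58 m: −αΔT+βΔS = −(1.3 × 10⁻⁴)(+2.3)+(7 × 10⁻⁴)(+1.06) = 4.4 × 10⁻⁴ → stable
  58–223 m: −αΔT+βΔS = −(1.3 × 10⁻⁴)(-1.0)+(7 × 10⁻⁴)(+0.39) = 4.0 × 10⁻⁴ → stable
  223–250 m: −αΔT+βΔS = −(1.3 × 10⁻⁴)(-4.6)+(7 × 10⁻⁴)(+0.20) = 7.4 × 10⁻⁴ → stable
The 8–48 m interval has Δρ < 0: lighter water underlies denser water.

8–48 m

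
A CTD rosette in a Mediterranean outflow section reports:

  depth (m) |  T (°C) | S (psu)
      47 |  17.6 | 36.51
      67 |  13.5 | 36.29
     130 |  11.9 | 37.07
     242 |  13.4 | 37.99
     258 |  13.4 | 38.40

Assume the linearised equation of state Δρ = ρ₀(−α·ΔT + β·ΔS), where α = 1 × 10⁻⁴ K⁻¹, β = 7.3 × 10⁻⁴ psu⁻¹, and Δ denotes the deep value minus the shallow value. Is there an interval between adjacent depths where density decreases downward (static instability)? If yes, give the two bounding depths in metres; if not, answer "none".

Evaluate Δρ/ρ₀ = −αΔT + βΔS across each adjacent pair:
  47–67 m: −αΔT+βΔS = −(1 × 10⁻⁴)(-4.1)+(7.3 × 10⁻⁴)(-0.22) = 2.5 × 10⁻⁴ → stable
  67–130 m: −αΔT+βΔS = −(1 × 10⁻⁴)(-1.6)+(7.3 × 10⁻⁴)(+0.78) = 7.3 × 10⁻⁴ → stable
  130–242 m: −αΔT+βΔS = −(1 × 10⁻⁴)(+1.5)+(7.3 × 10⁻⁴)(+0.92) = 5.2 × 10⁻⁴ → stable
  242–258 m: −αΔT+βΔS = −(1 × 10⁻⁴)(+0.0)+(7.3 × 10⁻⁴)(+0.41) = 3.0 × 10⁻⁴ → stable
Every interval has Δρ > 0: the column is stably stratified throughout.

none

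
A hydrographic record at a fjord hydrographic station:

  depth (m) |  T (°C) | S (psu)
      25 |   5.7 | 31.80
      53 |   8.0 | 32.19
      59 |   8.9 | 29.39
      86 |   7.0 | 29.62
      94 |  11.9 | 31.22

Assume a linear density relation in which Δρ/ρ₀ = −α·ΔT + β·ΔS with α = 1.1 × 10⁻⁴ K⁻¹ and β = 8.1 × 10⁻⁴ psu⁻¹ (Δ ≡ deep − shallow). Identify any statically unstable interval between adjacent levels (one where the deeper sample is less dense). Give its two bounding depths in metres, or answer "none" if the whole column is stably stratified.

Evaluate Δρ/ρ₀ = −αΔT + βΔS across each adjacent pair:
  25–53 m: −αΔT+βΔS = −(1.1 × 10⁻⁴)(+2.3)+(8.1 × 10⁻⁴)(+0.39) = 6.3 × 10⁻⁵ → stable
  53–59 m: −αΔT+βΔS = −(1.1 × 10⁻⁴)(+0.9)+(8.1 × 10⁻⁴)(-2.80) = -2.4 × 10⁻³ → UNSTABLE
  59–86 m: −αΔT+βΔS = −(1.1 × 10⁻⁴)(-1.9)+(8.1 × 10⁻⁴)(+0.23) = 4.0 × 10⁻⁴ → stable
  86–94 m: −αΔT+βΔS = −(1.1 × 10⁻⁴)(+4.9)+(8.1 × 10⁻⁴)(+1.60) = 7.6 × 10⁻⁴ → stable
The 53–59 m interval has Δρ < 0: lighter water underlies denser water.

53–59 m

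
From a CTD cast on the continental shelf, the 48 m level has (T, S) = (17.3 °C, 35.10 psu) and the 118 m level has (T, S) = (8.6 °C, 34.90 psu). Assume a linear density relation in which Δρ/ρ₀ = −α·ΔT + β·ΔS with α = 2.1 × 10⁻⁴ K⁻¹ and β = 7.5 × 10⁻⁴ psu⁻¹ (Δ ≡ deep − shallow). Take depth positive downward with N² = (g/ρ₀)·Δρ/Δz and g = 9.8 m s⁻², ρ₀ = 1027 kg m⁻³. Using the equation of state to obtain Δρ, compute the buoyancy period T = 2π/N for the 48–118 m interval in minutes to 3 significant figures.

ΔT = -8.7 K, ΔS = -0.20 psu (deep − shallow).
Δρ/ρ₀ = −αΔT + βΔS = 1.827 × 10⁻³ − 1.50 × 10⁻⁴ = 1.677 × 10⁻³, so Δρ ≈ 1.722 kg m⁻³.
N² = (g/ρ₀)·Δρ/Δz = g·(Δρ/ρ₀)/Δz = 9.8 × 1.677 × 10⁻³ / 70 = 2.3478 × 10⁻⁴ s⁻².
N = √(2.3478 × 10⁻⁴) = 0.015323 rad s⁻¹ → T = 2π/N = 410.05 s = 6.8342 min ≈ 6.83 min.

6.83 min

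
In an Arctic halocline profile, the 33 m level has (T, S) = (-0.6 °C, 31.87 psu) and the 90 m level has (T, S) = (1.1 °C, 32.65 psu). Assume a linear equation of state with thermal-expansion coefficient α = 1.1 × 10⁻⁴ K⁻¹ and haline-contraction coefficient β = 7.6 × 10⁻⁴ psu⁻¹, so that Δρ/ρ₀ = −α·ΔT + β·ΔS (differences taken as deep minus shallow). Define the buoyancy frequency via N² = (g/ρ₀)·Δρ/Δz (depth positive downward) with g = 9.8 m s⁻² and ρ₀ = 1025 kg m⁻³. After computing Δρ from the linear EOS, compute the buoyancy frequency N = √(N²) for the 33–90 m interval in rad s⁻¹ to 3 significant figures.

ΔT = +1.7 K, ΔS = +0.78 psu (deep − shallow).
Δρ/ρ₀ = −αΔT + βΔS = -1.87 × 10⁻⁴ + 5.928 × 10⁻⁴ = 4.058 × 10⁻⁴, so Δρ ≈ 0.4159 kg m⁻³.
N² = (g/ρ₀)·Δρ/Δz = g·(Δρ/ρ₀)/Δz = 9.8 × 4.058 × 10⁻⁴ / 57 = 6.9769 × 10⁻⁵ s⁻².
N = √(6.9769 × 10⁻⁵) = 8.3528 × 10⁻³ rad s⁻¹ ≈ 8.35 × 10⁻³ rad s⁻¹.

8.35 × 10⁻³ rad s⁻¹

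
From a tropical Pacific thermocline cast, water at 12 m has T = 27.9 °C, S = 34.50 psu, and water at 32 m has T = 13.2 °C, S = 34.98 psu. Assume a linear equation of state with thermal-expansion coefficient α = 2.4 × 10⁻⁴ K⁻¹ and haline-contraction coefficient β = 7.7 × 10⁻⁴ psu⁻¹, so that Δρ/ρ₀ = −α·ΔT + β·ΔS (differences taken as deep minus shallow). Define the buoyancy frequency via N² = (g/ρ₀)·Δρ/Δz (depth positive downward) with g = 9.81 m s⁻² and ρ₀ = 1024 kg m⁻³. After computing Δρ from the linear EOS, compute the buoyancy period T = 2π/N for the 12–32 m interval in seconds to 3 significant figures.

ΔT = -14.7 K, ΔS = +0.48 psu (deep − shallow).
Δρ/ρ₀ = −αΔT + βΔS = 3.528 × 10⁻³ + 3.696 × 10⁻⁴ = 3.8976 × 10⁻³, so Δρ ≈ 3.991 kg m⁻³.
N² = (g/ρ₀)·Δρ/Δz = g·(Δρ/ρ₀)/Δz = 9.81 × 3.8976 × 10⁻³ / 20 = 1.9118 × 10⁻³ s⁻².
N = √(1.9118 × 10⁻³) = 0.043724 rad s⁻¹ → T = 2π/N = 143.70 s ≈ 144 s.

144 s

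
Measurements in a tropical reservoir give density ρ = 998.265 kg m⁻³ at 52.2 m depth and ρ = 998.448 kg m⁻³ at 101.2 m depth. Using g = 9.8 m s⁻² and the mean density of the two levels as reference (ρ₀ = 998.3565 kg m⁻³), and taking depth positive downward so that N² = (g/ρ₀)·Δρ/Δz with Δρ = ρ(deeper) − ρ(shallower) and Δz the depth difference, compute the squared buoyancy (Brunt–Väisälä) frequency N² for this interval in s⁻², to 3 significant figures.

3.67 × 10⁻⁵ s⁻²

Δρ = 998.448 − 998.265 = 0.183 kg m⁻³ over Δz = 101.2 − 52.2 = 49 m.
N² = (9.8/998.3565) × (0.183/49) = 3.6660 × 10⁻⁵ s⁻² ≈ 3.67 × 10⁻⁵ s⁻².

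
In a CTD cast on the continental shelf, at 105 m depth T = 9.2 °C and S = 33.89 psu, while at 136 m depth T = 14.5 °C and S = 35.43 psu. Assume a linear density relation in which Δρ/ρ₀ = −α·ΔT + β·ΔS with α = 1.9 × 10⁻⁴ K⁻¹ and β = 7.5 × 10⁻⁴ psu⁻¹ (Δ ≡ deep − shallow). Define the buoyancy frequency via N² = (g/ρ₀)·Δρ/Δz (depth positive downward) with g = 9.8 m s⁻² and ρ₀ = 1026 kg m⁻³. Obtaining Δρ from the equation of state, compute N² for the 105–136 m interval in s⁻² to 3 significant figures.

4.68 × 10⁻⁵ s⁻²

ΔT = +5.3 K, ΔS = +1.54 psu (deep − shallow).
Δρ/ρ₀ = −αΔT + βΔS = -1.007 × 10⁻³ + 1.155 × 10⁻³ = 1.48 × 10⁻⁴, so Δρ ≈ 0.1518 kg m⁻³.
N² = (g/ρ₀)·Δρ/Δz = g·(Δρ/ρ₀)/Δz = 9.8 × 1.48 × 10⁻⁴ / 31 = 4.6787 × 10⁻⁵ s⁻² ≈ 4.68 × 10⁻⁵ s⁻².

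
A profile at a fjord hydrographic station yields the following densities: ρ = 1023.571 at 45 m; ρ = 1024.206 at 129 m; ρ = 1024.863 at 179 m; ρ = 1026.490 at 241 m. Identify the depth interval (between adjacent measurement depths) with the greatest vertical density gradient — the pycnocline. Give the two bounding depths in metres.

179–241 m

Compute the density gradient over each adjacent pair:
  45–129 m: Δρ/Δz = 0.635/84 = 7.6 × 10⁻³ kg m⁻⁴
  129–179 m: Δρ/Δz = 0.657/50 = 0.013 kg m⁻⁴
  179–241 m: Δρ/Δz = 1.627/62 = 0.026 kg m⁻⁴
The largest gradient is in the 179–241 m interval — the pycnocline.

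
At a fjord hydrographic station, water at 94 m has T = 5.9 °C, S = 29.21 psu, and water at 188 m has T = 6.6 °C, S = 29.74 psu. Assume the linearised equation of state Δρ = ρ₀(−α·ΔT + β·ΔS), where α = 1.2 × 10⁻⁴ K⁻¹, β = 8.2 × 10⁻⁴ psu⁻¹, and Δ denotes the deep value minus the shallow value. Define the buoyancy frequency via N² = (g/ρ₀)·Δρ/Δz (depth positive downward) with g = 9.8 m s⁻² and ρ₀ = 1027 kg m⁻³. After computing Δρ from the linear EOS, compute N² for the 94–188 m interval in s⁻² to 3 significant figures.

ΔT = +0.7 K, ΔS = +0.53 psu (deep − shallow).
Δρ/ρ₀ = −αΔT + βΔS = -8.40 × 10⁻⁵ + 4.346 × 10⁻⁴ = 3.506 × 10⁻⁴, so Δρ ≈ 0.3601 kg m⁻³.
N² = (g/ρ₀)·Δρ/Δz = g·(Δρ/ρ₀)/Δz = 9.8 × 3.506 × 10⁻⁴ / 94 = 3.6552 × 10⁻⁵ s⁻² ≈ 3.66 × 10⁻⁵ s⁻².

3.66 × 10⁻⁵ s⁻²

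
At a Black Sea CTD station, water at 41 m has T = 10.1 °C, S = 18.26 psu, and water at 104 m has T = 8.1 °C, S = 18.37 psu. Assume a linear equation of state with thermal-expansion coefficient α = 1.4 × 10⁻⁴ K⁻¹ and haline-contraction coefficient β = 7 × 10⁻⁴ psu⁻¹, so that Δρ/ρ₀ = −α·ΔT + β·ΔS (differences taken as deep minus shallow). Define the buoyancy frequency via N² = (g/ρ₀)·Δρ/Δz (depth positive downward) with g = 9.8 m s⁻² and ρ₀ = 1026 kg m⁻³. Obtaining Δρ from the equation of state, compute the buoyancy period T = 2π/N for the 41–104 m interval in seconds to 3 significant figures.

ΔT = -2.0 K, ΔS = +0.11 psu (deep − shallow).
Δρ/ρ₀ = −αΔT + βΔS = 2.80 × 10⁻⁴ + 7.70 × 10⁻⁵ = 3.57 × 10⁻⁴, so Δρ ≈ 0.3663 kg m⁻³.
N² = (g/ρ₀)·Δρ/Δz = g·(Δρ/ρ₀)/Δz = 9.8 × 3.57 × 10⁻⁴ / 63 = 5.5533 × 10⁻⁵ s⁻².
N = √(5.5533 × 10⁻⁵) = 7.4520 × 10⁻³ rad s⁻¹ → T = 2π/N = 843.15 s ≈ 843 s.

843 s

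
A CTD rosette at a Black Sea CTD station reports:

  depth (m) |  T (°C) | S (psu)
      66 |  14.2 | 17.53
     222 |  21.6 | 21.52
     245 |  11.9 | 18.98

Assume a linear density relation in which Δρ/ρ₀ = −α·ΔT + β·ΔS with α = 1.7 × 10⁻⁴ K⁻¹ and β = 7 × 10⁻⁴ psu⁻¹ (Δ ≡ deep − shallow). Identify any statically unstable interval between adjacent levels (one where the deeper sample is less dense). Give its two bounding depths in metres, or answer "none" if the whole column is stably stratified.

Evaluate Δρ/ρ₀ = −αΔT + βΔS across each adjacent pair:
  66–222 m: −αΔT+βΔS = −(1.7 × 10⁻⁴)(+7.4)+(7 × 10⁻⁴)(+3.99) = 1.5 × 10⁻³ → stable
  222–245 m: −αΔT+βΔS = −(1.7 × 10⁻⁴)(-9.7)+(7 × 10⁻⁴)(-2.54) = -1.3 × 10⁻⁴ → UNSTABLE
The 222–245 m interval has Δρ < 0: lighter water underlies denser water.

222–245 m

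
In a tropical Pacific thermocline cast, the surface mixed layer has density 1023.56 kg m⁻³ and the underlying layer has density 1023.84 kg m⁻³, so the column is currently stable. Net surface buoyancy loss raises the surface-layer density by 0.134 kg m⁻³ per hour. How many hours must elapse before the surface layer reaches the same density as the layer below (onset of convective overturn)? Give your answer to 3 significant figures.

2.09 hours

Density deficit of the surface layer: 1023.84 − 1023.56 = 0.28 kg m⁻³.
Required change = 0.28 / 0.134 = 2.09 hours.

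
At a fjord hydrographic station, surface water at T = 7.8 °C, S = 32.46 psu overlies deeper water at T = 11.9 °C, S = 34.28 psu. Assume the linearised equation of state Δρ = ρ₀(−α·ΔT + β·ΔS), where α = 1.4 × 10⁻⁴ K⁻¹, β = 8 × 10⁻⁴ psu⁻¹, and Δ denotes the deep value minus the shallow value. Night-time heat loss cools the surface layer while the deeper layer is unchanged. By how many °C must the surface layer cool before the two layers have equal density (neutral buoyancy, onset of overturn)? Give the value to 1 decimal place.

6.3 °C

Neutral buoyancy requires Δρ = 0, i.e. −α(T_deep − T_surf′) + β(S_deep − S_surf) = 0.
T_surf′ = T_deep − (β/α)·ΔS = 11.9 − (8 × 10⁻⁴/1.4 × 10⁻⁴)·(+1.82) = 1.500 °C.
Cooling required: 7.8 − (1.500) = 6.300 °C.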